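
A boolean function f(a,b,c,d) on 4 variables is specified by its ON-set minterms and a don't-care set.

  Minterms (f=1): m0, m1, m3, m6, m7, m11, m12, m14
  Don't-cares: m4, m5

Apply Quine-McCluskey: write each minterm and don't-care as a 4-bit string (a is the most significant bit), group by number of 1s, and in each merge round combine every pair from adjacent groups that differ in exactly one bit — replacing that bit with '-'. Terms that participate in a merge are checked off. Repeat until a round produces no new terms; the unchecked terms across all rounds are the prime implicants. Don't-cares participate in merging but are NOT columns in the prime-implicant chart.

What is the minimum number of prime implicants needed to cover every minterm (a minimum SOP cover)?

[col 0] 0000*, 0001*, 0011*, 0100*, 0101*, 0110*, 0111*, 1011*, 1100*, 1110*
[col 1] -011, -100*, -110*, 0-00*, 0-01*, 0-11*, 00-1*, 000-*, 01-0*, 01-1*, 010-*, 011-*, 11-0*
[col 2] -1-0, 0--1, 0-0-, 01--
Prime implicants: -011, -1-0, 0--1, 0-0-, 01--
PI chart (minterm → PIs covering it):
  0 | 0-0-  (sole → essential)
  1 | 0--1,0-0-
  3 | -011,0--1
  6 | -1-0,01--
  7 | 0--1,01--
  11 | -011  (sole → essential)
  12 | -1-0  (sole → essential)
  14 | -1-0  (sole → essential)
Essential prime implicants: -011, -1-0, 0-0-
Petrick residual → 0--1
Minimum SOP uses 4 PIs: b'cd + bd' + a'd + a'c'

4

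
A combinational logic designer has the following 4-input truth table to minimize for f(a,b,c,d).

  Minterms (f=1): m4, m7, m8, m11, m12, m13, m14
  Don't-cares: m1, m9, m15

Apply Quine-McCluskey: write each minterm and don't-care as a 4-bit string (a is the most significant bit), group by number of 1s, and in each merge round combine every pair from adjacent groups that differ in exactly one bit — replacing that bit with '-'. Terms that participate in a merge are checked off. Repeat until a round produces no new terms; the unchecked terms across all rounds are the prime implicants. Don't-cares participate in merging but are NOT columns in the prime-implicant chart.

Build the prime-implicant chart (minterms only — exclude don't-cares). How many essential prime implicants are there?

5

[col 0] 0001*, 0100*, 0111*, 1000*, 1001*, 1011*, 1100*, 1101*, 1110*, 1111*
[col 1] -001, -100, -111, 1-00*, 1-01*, 1-11*, 10-1*, 100-*, 11-0*, 11-1*, 110-*, 111-*
[col 2] 1--1, 1-0-, 11--
Prime implicants: -001, -100, -111, 1--1, 1-0-, 11--
PI chart (minterm → PIs covering it):
  4 | -100  (sole → essential)
  7 | -111  (sole → essential)
  8 | 1-0-  (sole → essential)
  11 | 1--1  (sole → essential)
  12 | -100,1-0-,11--
  13 | 1--1,1-0-,11--
  14 | 11--  (sole → essential)
Essential prime implicants: -100, -111, 1--1, 1-0-, 11--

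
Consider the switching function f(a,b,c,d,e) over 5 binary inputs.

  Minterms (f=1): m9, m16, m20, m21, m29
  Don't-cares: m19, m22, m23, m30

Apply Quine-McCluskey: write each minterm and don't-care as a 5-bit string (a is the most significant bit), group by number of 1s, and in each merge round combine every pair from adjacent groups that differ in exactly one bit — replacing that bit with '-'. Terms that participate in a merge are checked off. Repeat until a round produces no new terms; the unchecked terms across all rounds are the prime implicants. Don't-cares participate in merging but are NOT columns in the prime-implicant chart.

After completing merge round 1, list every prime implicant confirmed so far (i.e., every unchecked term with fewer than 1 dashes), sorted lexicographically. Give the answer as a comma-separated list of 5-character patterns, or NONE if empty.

01001

Round 0: 01001 10000✓ 10011✓ 10100✓ 10101✓ 10110✓ 10111✓ 11101✓ 11110✓
Round 1: 1-101 1-110 10-00 10-11 101-0✓ 101-1✓ 1010-✓ 1011-✓
Round 2: 101--
PIs = {01001, 1-101, 1-110, 10-00, 10-11, 101--}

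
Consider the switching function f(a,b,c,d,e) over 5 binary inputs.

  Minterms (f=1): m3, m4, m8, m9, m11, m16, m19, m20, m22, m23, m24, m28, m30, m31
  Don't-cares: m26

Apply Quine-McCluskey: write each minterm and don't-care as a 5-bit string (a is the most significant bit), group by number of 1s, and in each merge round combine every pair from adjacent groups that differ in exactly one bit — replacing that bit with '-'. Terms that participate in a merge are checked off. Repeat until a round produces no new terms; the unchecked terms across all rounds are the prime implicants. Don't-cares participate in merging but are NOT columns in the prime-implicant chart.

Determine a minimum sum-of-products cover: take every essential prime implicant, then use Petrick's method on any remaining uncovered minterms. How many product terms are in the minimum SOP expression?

6

size-2^0 implicants → 00011(✓)  00100(✓)  01000(✓)  01001(✓)  01011(✓)  10000(✓)  10011(✓)  10100(✓)  10110(✓)  10111(✓)  11000(✓)  11010(✓)  11100(✓)  11110(✓)  11111(✓)
size-2^1 implicants → -0011  -0100  -1000  0-011  010-1  0100-  1-000(✓)  1-100(✓)  1-110(✓)  1-111(✓)  10-00(✓)  10-11  101-0(✓)  1011-(✓)  11-00(✓)  11-10(✓)  110-0(✓)  111-0(✓)  1111-(✓)
size-2^2 implicants → 1--00  1-1-0  1-11-  11--0
Unchecked terms (primes): -0011, -0100, -1000, 0-011, 010-1, 0100-, 1--00, 1-1-0, 1-11-, 10-11, 11--0
Minterm coverage:
  m3 ⊆ -0011,0-011
  m4 ⊆ -0100 [E]
  m8 ⊆ -1000,0100-
  m9 ⊆ 010-1,0100-
  m11 ⊆ 0-011,010-1
  m16 ⊆ 1--00 [E]
  m19 ⊆ -0011,10-11
  m20 ⊆ -0100,1--00,1-1-0
  m22 ⊆ 1-1-0,1-11-
  m23 ⊆ 1-11-,10-11
  m24 ⊆ -1000,1--00,11--0
  m28 ⊆ 1--00,1-1-0,11--0
  m30 ⊆ 1-1-0,1-11-,11--0
  m31 ⊆ 1-11- [E]
E = {-0100, 1--00, 1-11-}
Petrick residual → -0011, -1000, 010-1
Cover = b'c'de + b'cd'e' + bc'd'e' + a'bc'e + ad'e' + acd  |cover|=6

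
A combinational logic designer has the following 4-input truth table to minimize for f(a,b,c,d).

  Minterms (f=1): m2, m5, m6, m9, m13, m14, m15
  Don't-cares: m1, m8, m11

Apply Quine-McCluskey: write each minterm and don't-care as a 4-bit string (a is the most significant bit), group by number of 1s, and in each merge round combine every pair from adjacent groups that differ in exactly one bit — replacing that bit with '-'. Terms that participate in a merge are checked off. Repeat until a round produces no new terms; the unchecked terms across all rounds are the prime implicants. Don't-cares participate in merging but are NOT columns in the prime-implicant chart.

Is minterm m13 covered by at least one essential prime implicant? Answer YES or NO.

Round 0: 0001✓ 0010✓ 0101✓ 0110✓ 1000✓ 1001✓ 1011✓ 1101✓ 1110✓ 1111✓
Round 1: -001✓ -101✓ -110 0-01✓ 0-10 1-01✓ 1-11✓ 10-1✓ 100- 11-1✓ 111-
Round 2: --01 1--1
PIs = {--01, -110, 0-10, 1--1, 100-, 111-}
Coverage chart:
  m2: 0-10 ←essential
  m5: --01 ←essential
  m6: -110,0-10
  m9: --01,1--1,100-
  m13: --01,1--1
  m14: -110,111-
  m15: 1--1,111-
Essential: --01, 0-10

YES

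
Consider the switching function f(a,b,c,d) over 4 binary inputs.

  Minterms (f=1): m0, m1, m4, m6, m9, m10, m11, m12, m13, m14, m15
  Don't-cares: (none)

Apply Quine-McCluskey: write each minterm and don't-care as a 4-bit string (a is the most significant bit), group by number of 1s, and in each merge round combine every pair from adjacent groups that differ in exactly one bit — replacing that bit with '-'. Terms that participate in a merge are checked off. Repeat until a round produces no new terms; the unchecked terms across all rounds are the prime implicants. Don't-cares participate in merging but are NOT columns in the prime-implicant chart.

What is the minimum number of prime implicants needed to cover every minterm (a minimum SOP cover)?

size-2^0 implicants → 0000(✓)  0001(✓)  0100(✓)  0110(✓)  1001(✓)  1010(✓)  1011(✓)  1100(✓)  1101(✓)  1110(✓)  1111(✓)
size-2^1 implicants → -001  -100(✓)  -110(✓)  0-00  000-  01-0(✓)  1-01(✓)  1-10(✓)  1-11(✓)  10-1(✓)  101-(✓)  11-0(✓)  11-1(✓)  110-(✓)  111-(✓)
size-2^2 implicants → -1-0  1--1  1-1-  11--
Unchecked terms (primes): -001, -1-0, 0-00, 000-, 1--1, 1-1-, 11--
Minterm coverage:
  m0 ⊆ 0-00,000-
  m1 ⊆ -001,000-
  m4 ⊆ -1-0,0-00
  m6 ⊆ -1-0 [E]
  m9 ⊆ -001,1--1
  m10 ⊆ 1-1- [E]
  m11 ⊆ 1--1,1-1-
  m12 ⊆ -1-0,11--
  m13 ⊆ 1--1,11--
  m14 ⊆ -1-0,1-1-,11--
  m15 ⊆ 1--1,1-1-,11--
E = {-1-0, 1-1-}
Petrick residual → 000-, 1--1
Cover = bd' + a'b'c' + ad + ac  |cover|=4

4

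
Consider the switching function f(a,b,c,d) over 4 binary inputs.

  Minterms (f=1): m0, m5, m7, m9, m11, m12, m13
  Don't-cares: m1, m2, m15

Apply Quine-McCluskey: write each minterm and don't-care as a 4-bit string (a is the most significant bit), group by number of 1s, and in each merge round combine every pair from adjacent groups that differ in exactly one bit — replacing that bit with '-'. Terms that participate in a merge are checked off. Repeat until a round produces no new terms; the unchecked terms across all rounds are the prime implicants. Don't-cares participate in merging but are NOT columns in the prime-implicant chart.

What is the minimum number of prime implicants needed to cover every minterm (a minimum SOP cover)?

size-2^0 implicants → 0000(✓)  0001(✓)  0010(✓)  0101(✓)  0111(✓)  1001(✓)  1011(✓)  1100(✓)  1101(✓)  1111(✓)
size-2^1 implicants → -001(✓)  -101(✓)  -111(✓)  0-01(✓)  00-0  000-  01-1(✓)  1-01(✓)  1-11(✓)  10-1(✓)  11-1(✓)  110-
size-2^2 implicants → --01  -1-1  1--1
Unchecked terms (primes): --01, -1-1, 00-0, 000-, 1--1, 110-
Minterm coverage:
  m0 ⊆ 00-0,000-
  m5 ⊆ --01,-1-1
  m7 ⊆ -1-1 [E]
  m9 ⊆ --01,1--1
  m11 ⊆ 1--1 [E]
  m12 ⊆ 110- [E]
  m13 ⊆ --01,-1-1,1--1,110-
E = {-1-1, 1--1, 110-}
Petrick residual → 00-0
Cover = bd + a'b'd' + ad + abc'  |cover|=4

4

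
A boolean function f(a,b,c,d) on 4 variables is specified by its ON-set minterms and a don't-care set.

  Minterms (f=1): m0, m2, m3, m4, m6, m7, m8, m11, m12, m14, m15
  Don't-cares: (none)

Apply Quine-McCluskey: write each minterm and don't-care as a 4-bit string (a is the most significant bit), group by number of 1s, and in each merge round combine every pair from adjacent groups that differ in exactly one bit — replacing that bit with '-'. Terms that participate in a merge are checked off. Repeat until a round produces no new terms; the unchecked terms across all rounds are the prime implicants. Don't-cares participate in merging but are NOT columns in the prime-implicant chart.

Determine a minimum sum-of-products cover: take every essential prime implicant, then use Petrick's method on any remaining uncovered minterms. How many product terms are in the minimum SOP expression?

4

Round 0: 0000✓ 0010✓ 0011✓ 0100✓ 0110✓ 0111✓ 1000✓ 1011✓ 1100✓ 1110✓ 1111✓
Round 1: -000✓ -011✓ -100✓ -110✓ -111✓ 0-00✓ 0-10✓ 0-11✓ 00-0✓ 001-✓ 01-0✓ 011-✓ 1-00✓ 1-11✓ 11-0✓ 111-✓
Round 2: --00 --11 -1-0 -11- 0--0 0-1-
PIs = {--00, --11, -1-0, -11-, 0--0, 0-1-}
Coverage chart:
  m0: --00,0--0
  m2: 0--0,0-1-
  m3: --11,0-1-
  m4: --00,-1-0,0--0
  m6: -1-0,-11-,0--0,0-1-
  m7: --11,-11-,0-1-
  m8: --00 ←essential
  m11: --11 ←essential
  m12: --00,-1-0
  m14: -1-0,-11-
  m15: --11,-11-
Essential: --00, --11
Petrick residual → -1-0, 0--0
Min cover (4 terms): c'd' + cd + bd' + a'd'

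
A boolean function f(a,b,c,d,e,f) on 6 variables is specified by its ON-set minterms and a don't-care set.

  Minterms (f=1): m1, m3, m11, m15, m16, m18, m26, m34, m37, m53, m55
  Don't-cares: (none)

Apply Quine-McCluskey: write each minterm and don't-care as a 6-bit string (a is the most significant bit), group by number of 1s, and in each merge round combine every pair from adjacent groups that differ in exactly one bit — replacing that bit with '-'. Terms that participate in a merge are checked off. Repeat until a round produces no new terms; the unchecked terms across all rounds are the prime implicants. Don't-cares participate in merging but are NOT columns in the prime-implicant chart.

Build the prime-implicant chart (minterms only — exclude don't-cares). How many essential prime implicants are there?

Round 0: 000001✓ 000011✓ 001011✓ 001111✓ 010000✓ 010010✓ 011010✓ 100010 100101✓ 110101✓ 110111✓
Round 1: 00-011 0000-1 001-11 01-010 0100-0 1-0101 1101-1
PIs = {00-011, 0000-1, 001-11, 01-010, 0100-0, 1-0101, 100010, 1101-1}
Coverage chart:
  m1: 0000-1 ←essential
  m3: 00-011,0000-1
  m11: 00-011,001-11
  m15: 001-11 ←essential
  m16: 0100-0 ←essential
  m18: 01-010,0100-0
  m26: 01-010 ←essential
  m34: 100010 ←essential
  m37: 1-0101 ←essential
  m53: 1-0101,1101-1
  m55: 1101-1 ←essential
Essential: 0000-1, 001-11, 01-010, 0100-0, 1-0101, 100010, 1101-1

7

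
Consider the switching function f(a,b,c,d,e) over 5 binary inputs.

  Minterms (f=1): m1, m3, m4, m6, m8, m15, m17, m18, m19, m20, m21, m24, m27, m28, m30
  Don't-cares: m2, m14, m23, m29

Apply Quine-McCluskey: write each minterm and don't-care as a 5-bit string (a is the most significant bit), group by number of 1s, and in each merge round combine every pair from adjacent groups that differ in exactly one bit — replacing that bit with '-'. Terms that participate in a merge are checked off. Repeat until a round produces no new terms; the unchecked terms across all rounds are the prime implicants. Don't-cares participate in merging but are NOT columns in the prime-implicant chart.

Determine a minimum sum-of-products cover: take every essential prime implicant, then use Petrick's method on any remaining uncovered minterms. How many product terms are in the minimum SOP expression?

size-2^0 implicants → 00001(✓)  00010(✓)  00011(✓)  00100(✓)  00110(✓)  01000(✓)  01110(✓)  01111(✓)  10001(✓)  10010(✓)  10011(✓)  10100(✓)  10101(✓)  10111(✓)  11000(✓)  11011(✓)  11100(✓)  11101(✓)  11110(✓)
size-2^1 implicants → -0001(✓)  -0010(✓)  -0011(✓)  -0100  -1000  -1110  0-110  00-10  000-1(✓)  0001-(✓)  001-0  0111-  1-011  1-100(✓)  1-101(✓)  10-01(✓)  10-11(✓)  100-1(✓)  1001-(✓)  101-1(✓)  1010-(✓)  11-00  111-0  1110-(✓)
size-2^2 implicants → -00-1  -001-  1-10-  10--1
Unchecked terms (primes): -00-1, -001-, -0100, -1000, -1110, 0-110, 00-10, 001-0, 0111-, 1-011, 1-10-, 10--1, 11-00, 111-0
Minterm coverage:
  m1 ⊆ -00-1 [E]
  m3 ⊆ -00-1,-001-
  m4 ⊆ -0100,001-0
  m6 ⊆ 0-110,00-10,001-0
  m8 ⊆ -1000 [E]
  m15 ⊆ 0111- [E]
  m17 ⊆ -00-1,10--1
  m18 ⊆ -001- [E]
  m19 ⊆ -00-1,-001-,1-011,10--1
  m20 ⊆ -0100,1-10-
  m21 ⊆ 1-10-,10--1
  m24 ⊆ -1000,11-00
  m27 ⊆ 1-011 [E]
  m28 ⊆ 1-10-,11-00,111-0
  m30 ⊆ -1110,111-0
E = {-00-1, -001-, -1000, 0111-, 1-011}
Petrick residual → -1110, 001-0, 1-10-
Cover = b'c'e + b'c'd + bc'd'e' + bcde' + a'b'ce' + a'bcd + ac'de + acd'  |cover|=8

8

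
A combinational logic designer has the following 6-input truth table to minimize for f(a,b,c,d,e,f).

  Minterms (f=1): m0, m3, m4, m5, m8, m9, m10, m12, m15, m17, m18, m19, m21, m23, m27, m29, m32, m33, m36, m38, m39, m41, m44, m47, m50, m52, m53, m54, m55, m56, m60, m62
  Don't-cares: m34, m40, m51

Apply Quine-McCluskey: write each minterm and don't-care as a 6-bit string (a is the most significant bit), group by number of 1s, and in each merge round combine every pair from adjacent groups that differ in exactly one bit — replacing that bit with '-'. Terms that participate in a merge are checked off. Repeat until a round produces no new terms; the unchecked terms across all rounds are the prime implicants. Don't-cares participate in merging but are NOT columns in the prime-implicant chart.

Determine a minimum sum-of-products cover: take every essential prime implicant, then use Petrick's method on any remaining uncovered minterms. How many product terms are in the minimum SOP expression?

15

Round 0: 000000✓ 000011✓ 000100✓ 000101✓ 001000✓ 001001✓ 001010✓ 001100✓ 001111✓ 010001✓ 010010✓ 010011✓ 010101✓ 010111✓ 011011✓ 011101✓ 100000✓ 100001✓ 100010✓ 100100✓ 100110✓ 100111✓ 101000✓ 101001✓ 101100✓ 101111✓ 110010✓ 110011✓ 110100✓ 110101✓ 110110✓ 110111✓ 111000✓ 111100✓ 111110✓
Round 1: -00000✓ -00100✓ -01000✓ -01001✓ -01100✓ -01111 -10010✓ -10011✓ -10101✓ -10111✓ 0-0011 0-0101 00-000✓ 00-100✓ 000-00✓ 00010- 001-00✓ 0010-0 00100-✓ 01-011 01-101 010-01✓ 010-11✓ 0100-1✓ 01001-✓ 0101-1✓ 1-0010✓ 1-0100✓ 1-0110✓ 1-0111✓ 1-1000✓ 1-1100✓ 10-000✓ 10-001✓ 10-100✓ 10-111 100-00✓ 100-10✓ 1000-0✓ 10000-✓ 1001-0✓ 10011-✓ 101-00✓ 10100-✓ 11-100✓ 11-110✓ 110-10✓ 110-11✓ 11001-✓ 1101-0✓ 1101-1✓ 11010-✓ 11011-✓ 111-00✓ 1111-0✓
Round 2: -0-000✓ -0-100✓ -00-00✓ -01-00✓ -0100- -10-11 -1001- -101-1 00--00✓ 010--1 1--100 1-0-10 1-01-0 1-011- 1-1-00 10--00✓ 10-00- 100--0 11-1-0 110-1- 1101--
Round 3: -0--00
PIs = {-0--00, -0100-, -01111, -10-11, -1001-, -101-1, 0-0011, 0-0101, 00010-, 0010-0, 01-011, 01-101, 010--1, 1--100, 1-0-10, 1-01-0, 1-011-, 1-1-00, 10-00-, 10-111, 100--0, 11-1-0, 110-1-, 1101--}
Coverage chart:
  m0: -0--00 ←essential
  m3: 0-0011 ←essential
  m4: -0--00,00010-
  m5: 0-0101,00010-
  m8: -0--00,-0100-,0010-0
  m9: -0100- ←essential
  m10: 0010-0 ←essential
  m12: -0--00 ←essential
  m15: -01111 ←essential
  m17: 010--1 ←essential
  m18: -1001- ←essential
  m19: -10-11,-1001-,0-0011,01-011,010--1
  m21: -101-1,0-0101,01-101,010--1
  m23: -10-11,-101-1,010--1
  m27: 01-011 ←essential
  m29: 01-101 ←essential
  m32: -0--00,10-00-,100--0
  m33: 10-00- ←essential
  m36: -0--00,1--100,1-01-0,100--0
  m38: 1-0-10,1-01-0,1-011-,100--0
  m39: 1-011-,10-111
  m41: -0100-,10-00-
  m44: -0--00,1--100,1-1-00
  m47: -01111,10-111
  m50: -1001-,1-0-10,110-1-
  m52: 1--100,1-01-0,11-1-0,1101--
  m53: -101-1,1101--
  m54: 1-0-10,1-01-0,1-011-,11-1-0,110-1-,1101--
  m55: -10-11,-101-1,1-011-,110-1-,1101--
  m56: 1-1-00 ←essential
  m60: 1--100,1-1-00,11-1-0
  m62: 11-1-0 ←essential
Essential: -0--00, -0100-, -01111, -1001-, 0-0011, 0010-0, 01-011, 01-101, 010--1, 1-1-00, 10-00-, 11-1-0
Petrick residual → -101-1, 0-0101, 1-011-
Min cover (15 terms): b'e'f' + b'cd'e' + b'cdef + bc'd'e + bc'df + a'c'd'ef + a'c'de'f + a'b'cd'f' + a'bd'ef + a'bde'f + a'bc'f + ac'de + ace'f' + ab'd'e' + abdf'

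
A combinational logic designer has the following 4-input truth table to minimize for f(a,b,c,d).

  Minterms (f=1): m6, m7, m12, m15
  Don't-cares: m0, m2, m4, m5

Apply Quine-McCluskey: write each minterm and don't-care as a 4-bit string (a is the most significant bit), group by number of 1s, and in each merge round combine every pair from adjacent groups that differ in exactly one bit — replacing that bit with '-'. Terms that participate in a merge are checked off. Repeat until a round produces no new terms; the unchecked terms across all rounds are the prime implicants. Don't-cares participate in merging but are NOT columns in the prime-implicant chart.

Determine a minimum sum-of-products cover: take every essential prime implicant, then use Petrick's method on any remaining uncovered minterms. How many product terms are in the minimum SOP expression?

size-2^0 implicants → 0000(✓)  0010(✓)  0100(✓)  0101(✓)  0110(✓)  0111(✓)  1100(✓)  1111(✓)
size-2^1 implicants → -100  -111  0-00(✓)  0-10(✓)  00-0(✓)  01-0(✓)  01-1(✓)  010-(✓)  011-(✓)
size-2^2 implicants → 0--0  01--
Unchecked terms (primes): -100, -111, 0--0, 01--
Minterm coverage:
  m6 ⊆ 0--0,01--
  m7 ⊆ -111,01--
  m12 ⊆ -100 [E]
  m15 ⊆ -111 [E]
E = {-100, -111}
Petrick residual → 0--0
Cover = bc'd' + bcd + a'd'  |cover|=3

3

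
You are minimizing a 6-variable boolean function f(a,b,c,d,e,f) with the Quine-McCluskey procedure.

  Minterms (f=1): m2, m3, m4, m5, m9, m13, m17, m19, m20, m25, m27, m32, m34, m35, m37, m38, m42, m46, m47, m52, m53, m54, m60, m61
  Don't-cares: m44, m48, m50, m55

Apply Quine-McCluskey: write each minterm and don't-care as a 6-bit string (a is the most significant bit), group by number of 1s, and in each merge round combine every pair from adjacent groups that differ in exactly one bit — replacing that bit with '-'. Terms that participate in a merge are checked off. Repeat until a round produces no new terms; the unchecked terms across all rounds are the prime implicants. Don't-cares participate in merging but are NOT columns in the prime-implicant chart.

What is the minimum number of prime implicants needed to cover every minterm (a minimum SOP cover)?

[col 0] 000010*, 000011*, 000100*, 000101*, 001001*, 001101*, 010001*, 010011*, 010100*, 011001*, 011011*, 100000*, 100010*, 100011*, 100101*, 100110*, 101010*, 101100*, 101110*, 101111*, 110000*, 110010*, 110100*, 110101*, 110110*, 110111*, 111100*, 111101*
[col 1] -00010*, -00011*, -00101, -10100, 0-0011, 0-0100, 0-1001, 00-101, 00001-*, 00010-, 001-01, 01-001*, 01-011*, 0100-1*, 0110-1*, 1-0000*, 1-0010*, 1-0101, 1-0110*, 1-1100, 10-010*, 10-110*, 100-10*, 1000-0*, 10001-*, 101-10*, 1011-0, 10111-, 11-100*, 11-101*, 110-00*, 110-10*, 1100-0*, 1101-0*, 1101-1*, 11010-*, 11011-*, 11110-*
[col 2] -0001-, 01-0-1, 1-0-10, 1-00-0, 10--10, 11-10-, 110--0, 1101--
Prime implicants: -0001-, -00101, -10100, 0-0011, 0-0100, 0-1001, 00-101, 00010-, 001-01, 01-0-1, 1-0-10, 1-00-0, 1-0101, 1-1100, 10--10, 1011-0, 10111-, 11-10-, 110--0, 1101--
PI chart (minterm → PIs covering it):
  2 | -0001-  (sole → essential)
  3 | -0001-,0-0011
  4 | 0-0100,00010-
  5 | -00101,00-101,00010-
  9 | 0-1001,001-01
  13 | 00-101,001-01
  17 | 01-0-1  (sole → essential)
  19 | 0-0011,01-0-1
  20 | -10100,0-0100
  25 | 0-1001,01-0-1
  27 | 01-0-1  (sole → essential)
  32 | 1-00-0  (sole → essential)
  34 | -0001-,1-0-10,1-00-0,10--10
  35 | -0001-  (sole → essential)
  37 | -00101,1-0101
  38 | 1-0-10,10--10
  42 | 10--10  (sole → essential)
  46 | 10--10,1011-0,10111-
  47 | 10111-  (sole → essential)
  52 | -10100,11-10-,110--0,1101--
  53 | 1-0101,11-10-,1101--
  54 | 1-0-10,110--0,1101--
  60 | 1-1100,11-10-
  61 | 11-10-  (sole → essential)
Essential prime implicants: -0001-, 01-0-1, 1-00-0, 10--10, 10111-, 11-10-
Petrick residual → -00101, 0-0100, 001-01, 1-0-10
Minimum SOP uses 10 PIs: b'c'd'e + b'c'de'f + a'c'de'f' + a'b'ce'f + a'bd'f + ac'ef' + ac'd'f' + ab'ef' + ab'cde + abde'

10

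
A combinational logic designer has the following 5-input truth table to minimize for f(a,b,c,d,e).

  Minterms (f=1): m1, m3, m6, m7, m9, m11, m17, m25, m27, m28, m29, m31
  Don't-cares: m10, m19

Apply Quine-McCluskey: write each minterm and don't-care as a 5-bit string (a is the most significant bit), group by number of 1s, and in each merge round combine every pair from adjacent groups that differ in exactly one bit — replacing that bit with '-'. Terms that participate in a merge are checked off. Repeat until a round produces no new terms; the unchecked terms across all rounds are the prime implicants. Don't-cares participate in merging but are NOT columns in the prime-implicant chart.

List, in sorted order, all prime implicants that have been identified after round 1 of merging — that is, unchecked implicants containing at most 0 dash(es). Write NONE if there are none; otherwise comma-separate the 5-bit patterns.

NONE

size-2^0 implicants → 00001(✓)  00011(✓)  00110(✓)  00111(✓)  01001(✓)  01010(✓)  01011(✓)  10001(✓)  10011(✓)  11001(✓)  11011(✓)  11100(✓)  11101(✓)  11111(✓)
size-2^1 implicants → -0001(✓)  -0011(✓)  -1001(✓)  -1011(✓)  0-001(✓)  0-011(✓)  00-11  000-1(✓)  0011-  010-1(✓)  0101-  1-001(✓)  1-011(✓)  100-1(✓)  11-01(✓)  11-11(✓)  110-1(✓)  111-1(✓)  1110-
size-2^2 implicants → --001(✓)  --011(✓)  -00-1(✓)  -10-1(✓)  0-0-1(✓)  1-0-1(✓)  11--1
size-2^3 implicants → --0-1
Unchecked terms (primes): --0-1, 00-11, 0011-, 0101-, 11--1, 1110-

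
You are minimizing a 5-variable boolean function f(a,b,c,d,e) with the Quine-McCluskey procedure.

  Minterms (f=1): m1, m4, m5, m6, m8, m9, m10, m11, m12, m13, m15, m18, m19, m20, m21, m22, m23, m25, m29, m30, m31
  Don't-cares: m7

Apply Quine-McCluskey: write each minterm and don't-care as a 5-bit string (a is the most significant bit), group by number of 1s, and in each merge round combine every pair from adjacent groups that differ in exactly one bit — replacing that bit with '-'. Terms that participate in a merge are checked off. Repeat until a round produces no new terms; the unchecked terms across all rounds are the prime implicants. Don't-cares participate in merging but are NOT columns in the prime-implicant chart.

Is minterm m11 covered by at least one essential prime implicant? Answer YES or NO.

Round 0: 00001✓ 00100✓ 00101✓ 00110✓ 00111✓ 01000✓ 01001✓ 01010✓ 01011✓ 01100✓ 01101✓ 01111✓ 10010✓ 10011✓ 10100✓ 10101✓ 10110✓ 10111✓ 11001✓ 11101✓ 11110✓ 11111✓
Round 1: -0100✓ -0101✓ -0110✓ -0111✓ -1001✓ -1101✓ -1111✓ 0-001✓ 0-100✓ 0-101✓ 0-111✓ 00-01✓ 001-0✓ 001-1✓ 0010-✓ 0011-✓ 01-00✓ 01-01✓ 01-11✓ 010-0✓ 010-1✓ 0100-✓ 0101-✓ 011-1✓ 0110-✓ 1-101✓ 1-110✓ 1-111✓ 10-10✓ 10-11✓ 1001-✓ 101-0✓ 101-1✓ 1010-✓ 1011-✓ 11-01✓ 111-1✓ 1111-✓
Round 2: --101✓ --111✓ -01-0✓ -01-1✓ -010-✓ -011-✓ -1-01 -11-1✓ 0--01 0-1-1✓ 0-10- 001--✓ 01--1 01-0- 010-- 1-1-1✓ 1-11- 10-1- 101--✓
Round 3: --1-1 -01--
PIs = {--1-1, -01--, -1-01, 0--01, 0-10-, 01--1, 01-0-, 010--, 1-11-, 10-1-}
Coverage chart:
  m1: 0--01 ←essential
  m4: -01--,0-10-
  m5: --1-1,-01--,0--01,0-10-
  m6: -01-- ←essential
  m8: 01-0-,010--
  m9: -1-01,0--01,01--1,01-0-,010--
  m10: 010-- ←essential
  m11: 01--1,010--
  m12: 0-10-,01-0-
  m13: --1-1,-1-01,0--01,0-10-,01--1,01-0-
  m15: --1-1,01--1
  m18: 10-1- ←essential
  m19: 10-1- ←essential
  m20: -01-- ←essential
  m21: --1-1,-01--
  m22: -01--,1-11-,10-1-
  m23: --1-1,-01--,1-11-,10-1-
  m25: -1-01 ←essential
  m29: --1-1,-1-01
  m30: 1-11- ←essential
  m31: --1-1,1-11-
Essential: -01--, -1-01, 0--01, 010--, 1-11-, 10-1-

YES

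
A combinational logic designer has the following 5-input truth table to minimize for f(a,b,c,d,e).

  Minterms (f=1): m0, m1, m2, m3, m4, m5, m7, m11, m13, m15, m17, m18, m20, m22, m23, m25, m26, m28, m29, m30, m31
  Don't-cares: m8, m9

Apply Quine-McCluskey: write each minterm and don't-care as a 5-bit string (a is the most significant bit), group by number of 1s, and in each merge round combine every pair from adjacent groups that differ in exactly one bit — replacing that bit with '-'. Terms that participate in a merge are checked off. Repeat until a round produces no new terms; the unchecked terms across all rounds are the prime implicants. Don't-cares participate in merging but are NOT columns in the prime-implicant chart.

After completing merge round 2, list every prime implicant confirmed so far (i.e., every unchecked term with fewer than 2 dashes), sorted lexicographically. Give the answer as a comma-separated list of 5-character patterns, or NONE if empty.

Round 0: 00000✓ 00001✓ 00010✓ 00011✓ 00100✓ 00101✓ 00111✓ 01000✓ 01001✓ 01011✓ 01101✓ 01111✓ 10001✓ 10010✓ 10100✓ 10110✓ 10111✓ 11001✓ 11010✓ 11100✓ 11101✓ 11110✓ 11111✓
Round 1: -0001✓ -0010 -0100 -0111✓ -1001✓ -1101✓ -1111✓ 0-000✓ 0-001✓ 0-011✓ 0-101✓ 0-111✓ 00-00✓ 00-01✓ 00-11✓ 000-0✓ 000-1✓ 0000-✓ 0001-✓ 001-1✓ 0010-✓ 01-01✓ 01-11✓ 010-1✓ 0100-✓ 011-1✓ 1-001✓ 1-010✓ 1-100✓ 1-110✓ 1-111✓ 10-10✓ 101-0✓ 1011-✓ 11-01✓ 11-10✓ 111-0✓ 111-1✓ 1110-✓ 1111-✓
Round 2: --001 --111 -1-01 -11-1 0--01✓ 0--11✓ 0-0-1✓ 0-00- 0-1-1✓ 00--1✓ 00-0- 000-- 01--1✓ 1--10 1-1-0 1-11- 111--
Round 3: 0---1
PIs = {--001, --111, -0010, -0100, -1-01, -11-1, 0---1, 0-00-, 00-0-, 000--, 1--10, 1-1-0, 1-11-, 111--}

-0010, -0100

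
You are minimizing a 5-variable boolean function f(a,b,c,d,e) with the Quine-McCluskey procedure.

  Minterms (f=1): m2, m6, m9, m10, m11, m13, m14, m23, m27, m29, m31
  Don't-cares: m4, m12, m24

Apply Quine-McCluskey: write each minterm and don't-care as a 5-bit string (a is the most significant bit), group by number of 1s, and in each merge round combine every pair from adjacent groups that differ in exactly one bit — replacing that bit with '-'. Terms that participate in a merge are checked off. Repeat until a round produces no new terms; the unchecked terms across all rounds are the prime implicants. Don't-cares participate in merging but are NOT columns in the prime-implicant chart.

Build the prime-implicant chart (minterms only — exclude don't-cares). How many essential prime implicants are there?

2

size-2^0 implicants → 00010(✓)  00100(✓)  00110(✓)  01001(✓)  01010(✓)  01011(✓)  01100(✓)  01101(✓)  01110(✓)  10111(✓)  11000  11011(✓)  11101(✓)  11111(✓)
size-2^1 implicants → -1011  -1101  0-010(✓)  0-100(✓)  0-110(✓)  00-10(✓)  001-0(✓)  01-01  01-10(✓)  010-1  0101-  011-0(✓)  0110-  1-111  11-11  111-1
size-2^2 implicants → 0--10  0-1-0
Unchecked terms (primes): -1011, -1101, 0--10, 0-1-0, 01-01, 010-1, 0101-, 0110-, 1-111, 11-11, 11000, 111-1
Minterm coverage:
  m2 ⊆ 0--10 [E]
  m6 ⊆ 0--10,0-1-0
  m9 ⊆ 01-01,010-1
  m10 ⊆ 0--10,0101-
  m11 ⊆ -1011,010-1,0101-
  m13 ⊆ -1101,01-01,0110-
  m14 ⊆ 0--10,0-1-0
  m23 ⊆ 1-111 [E]
  m27 ⊆ -1011,11-11
  m29 ⊆ -1101,111-1
  m31 ⊆ 1-111,11-11,111-1
E = {0--10, 1-111}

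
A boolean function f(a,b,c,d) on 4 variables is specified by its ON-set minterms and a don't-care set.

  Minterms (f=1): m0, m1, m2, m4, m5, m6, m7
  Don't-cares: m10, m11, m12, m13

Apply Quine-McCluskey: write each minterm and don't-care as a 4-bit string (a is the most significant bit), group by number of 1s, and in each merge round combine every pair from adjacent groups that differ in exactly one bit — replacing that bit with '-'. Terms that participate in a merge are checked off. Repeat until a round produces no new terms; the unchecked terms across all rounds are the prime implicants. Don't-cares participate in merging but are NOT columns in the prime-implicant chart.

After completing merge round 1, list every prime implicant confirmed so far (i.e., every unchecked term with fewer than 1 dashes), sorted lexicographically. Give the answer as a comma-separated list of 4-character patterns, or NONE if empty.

NONE

Round 0: 0000✓ 0001✓ 0010✓ 0100✓ 0101✓ 0110✓ 0111✓ 1010✓ 1011✓ 1100✓ 1101✓
Round 1: -010 -100✓ -101✓ 0-00✓ 0-01✓ 0-10✓ 00-0✓ 000-✓ 01-0✓ 01-1✓ 010-✓ 011-✓ 101- 110-✓
Round 2: -10- 0--0 0-0- 01--
PIs = {-010, -10-, 0--0, 0-0-, 01--, 101-}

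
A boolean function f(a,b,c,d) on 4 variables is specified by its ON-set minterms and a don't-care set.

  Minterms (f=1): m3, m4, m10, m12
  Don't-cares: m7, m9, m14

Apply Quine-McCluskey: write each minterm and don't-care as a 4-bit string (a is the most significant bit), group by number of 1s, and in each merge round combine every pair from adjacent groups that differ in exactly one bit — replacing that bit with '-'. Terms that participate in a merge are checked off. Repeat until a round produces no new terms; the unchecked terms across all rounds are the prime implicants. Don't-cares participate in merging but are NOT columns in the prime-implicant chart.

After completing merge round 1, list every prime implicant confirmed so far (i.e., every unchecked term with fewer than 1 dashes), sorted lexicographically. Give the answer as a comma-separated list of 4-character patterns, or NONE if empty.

Round 0: 0011✓ 0100✓ 0111✓ 1001 1010✓ 1100✓ 1110✓
Round 1: -100 0-11 1-10 11-0
PIs = {-100, 0-11, 1-10, 1001, 11-0}

1001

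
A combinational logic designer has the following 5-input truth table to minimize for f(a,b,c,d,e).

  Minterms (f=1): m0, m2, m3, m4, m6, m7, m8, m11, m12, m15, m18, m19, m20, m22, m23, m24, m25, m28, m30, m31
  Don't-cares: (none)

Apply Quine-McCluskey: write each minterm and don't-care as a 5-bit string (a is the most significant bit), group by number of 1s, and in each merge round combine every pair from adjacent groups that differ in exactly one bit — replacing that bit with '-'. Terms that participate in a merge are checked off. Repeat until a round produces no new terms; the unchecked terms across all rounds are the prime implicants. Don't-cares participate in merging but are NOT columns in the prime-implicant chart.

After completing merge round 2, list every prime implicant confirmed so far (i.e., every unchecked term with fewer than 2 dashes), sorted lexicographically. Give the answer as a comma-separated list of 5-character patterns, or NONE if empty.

size-2^0 implicants → 00000(✓)  00010(✓)  00011(✓)  00100(✓)  00110(✓)  00111(✓)  01000(✓)  01011(✓)  01100(✓)  01111(✓)  10010(✓)  10011(✓)  10100(✓)  10110(✓)  10111(✓)  11000(✓)  11001(✓)  11100(✓)  11110(✓)  11111(✓)
size-2^1 implicants → -0010(✓)  -0011(✓)  -0100(✓)  -0110(✓)  -0111(✓)  -1000(✓)  -1100(✓)  -1111(✓)  0-000(✓)  0-011(✓)  0-100(✓)  0-111(✓)  00-00(✓)  00-10(✓)  00-11(✓)  000-0(✓)  0001-(✓)  001-0(✓)  0011-(✓)  01-00(✓)  01-11(✓)  1-100(✓)  1-110(✓)  1-111(✓)  10-10(✓)  10-11(✓)  1001-(✓)  101-0(✓)  1011-(✓)  11-00(✓)  1100-  111-0(✓)  1111-(✓)
size-2^2 implicants → --100  --111  -0-10(✓)  -0-11(✓)  -001-(✓)  -01-0  -011-(✓)  -1-00  0--00  0--11  00--0  00-1-(✓)  1-1-0  1-11-  10-1-(✓)
size-2^3 implicants → -0-1-
Unchecked terms (primes): --100, --111, -0-1-, -01-0, -1-00, 0--00, 0--11, 00--0, 1-1-0, 1-11-, 1100-

1100-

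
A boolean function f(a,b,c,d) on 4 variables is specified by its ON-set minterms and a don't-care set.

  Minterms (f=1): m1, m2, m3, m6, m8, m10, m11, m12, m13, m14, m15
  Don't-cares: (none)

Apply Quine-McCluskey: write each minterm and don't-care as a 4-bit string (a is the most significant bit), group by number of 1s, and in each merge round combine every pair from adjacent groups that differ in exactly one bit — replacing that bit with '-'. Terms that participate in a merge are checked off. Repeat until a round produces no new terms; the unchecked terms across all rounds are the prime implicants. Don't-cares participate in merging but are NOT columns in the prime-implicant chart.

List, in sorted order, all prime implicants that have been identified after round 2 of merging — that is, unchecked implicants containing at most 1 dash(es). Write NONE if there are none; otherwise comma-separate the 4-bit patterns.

Round 0: 0001✓ 0010✓ 0011✓ 0110✓ 1000✓ 1010✓ 1011✓ 1100✓ 1101✓ 1110✓ 1111✓
Round 1: -010✓ -011✓ -110✓ 0-10✓ 00-1 001-✓ 1-00✓ 1-10✓ 1-11✓ 10-0✓ 101-✓ 11-0✓ 11-1✓ 110-✓ 111-✓
Round 2: --10 -01- 1--0 1-1- 11--
PIs = {--10, -01-, 00-1, 1--0, 1-1-, 11--}

00-1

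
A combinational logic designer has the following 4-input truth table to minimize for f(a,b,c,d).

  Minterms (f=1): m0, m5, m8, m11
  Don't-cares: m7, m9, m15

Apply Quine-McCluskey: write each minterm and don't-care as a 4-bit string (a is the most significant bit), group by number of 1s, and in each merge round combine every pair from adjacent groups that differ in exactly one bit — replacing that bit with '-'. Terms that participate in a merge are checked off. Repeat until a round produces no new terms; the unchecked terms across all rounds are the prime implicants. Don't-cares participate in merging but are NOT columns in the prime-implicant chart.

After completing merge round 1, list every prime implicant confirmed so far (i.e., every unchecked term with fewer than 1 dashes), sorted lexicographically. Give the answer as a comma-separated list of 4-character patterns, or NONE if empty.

NONE

[col 0] 0000*, 0101*, 0111*, 1000*, 1001*, 1011*, 1111*
[col 1] -000, -111, 01-1, 1-11, 10-1, 100-
Prime implicants: -000, -111, 01-1, 1-11, 10-1, 100-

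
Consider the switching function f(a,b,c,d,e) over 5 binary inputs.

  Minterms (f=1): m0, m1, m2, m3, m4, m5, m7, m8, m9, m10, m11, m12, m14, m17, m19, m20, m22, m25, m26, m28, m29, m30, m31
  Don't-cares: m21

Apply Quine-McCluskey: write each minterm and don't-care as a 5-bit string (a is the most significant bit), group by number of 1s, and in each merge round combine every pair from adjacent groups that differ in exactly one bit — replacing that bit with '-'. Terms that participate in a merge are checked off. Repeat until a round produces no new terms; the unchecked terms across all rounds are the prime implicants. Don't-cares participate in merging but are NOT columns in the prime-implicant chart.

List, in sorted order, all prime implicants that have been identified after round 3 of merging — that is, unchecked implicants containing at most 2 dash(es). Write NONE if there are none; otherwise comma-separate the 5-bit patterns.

[col 0] 00000*, 00001*, 00010*, 00011*, 00100*, 00101*, 00111*, 01000*, 01001*, 01010*, 01011*, 01100*, 01110*, 10001*, 10011*, 10100*, 10101*, 10110*, 11001*, 11010*, 11100*, 11101*, 11110*, 11111*
[col 1] -0001*, -0011*, -0100*, -0101*, -1001*, -1010*, -1100*, -1110*, 0-000*, 0-001*, 0-010*, 0-011*, 0-100*, 00-00*, 00-01*, 00-11*, 000-0*, 000-1*, 0000-*, 0001-*, 001-1*, 0010-*, 01-00*, 01-10*, 010-0*, 010-1*, 0100-*, 0101-*, 011-0*, 1-001*, 1-100*, 1-101*, 1-110*, 10-01*, 100-1*, 101-0*, 1010-*, 11-01*, 11-10*, 111-0*, 111-1*, 1110-*, 1111-*
[col 2] --001, --100, -0-01, -00-1, -010-, -1-10, -11-0, 0--00, 0-0-0*, 0-0-1*, 0-00-*, 0-01-*, 00--1, 00-0-, 000--*, 01--0, 010--*, 1--01, 1-1-0, 1-10-, 111--
[col 3] 0-0--
Prime implicants: --001, --100, -0-01, -00-1, -010-, -1-10, -11-0, 0--00, 0-0--, 00--1, 00-0-, 01--0, 1--01, 1-1-0, 1-10-, 111--

--001, --100, -0-01, -00-1, -010-, -1-10, -11-0, 0--00, 00--1, 00-0-, 01--0, 1--01, 1-1-0, 1-10-, 111--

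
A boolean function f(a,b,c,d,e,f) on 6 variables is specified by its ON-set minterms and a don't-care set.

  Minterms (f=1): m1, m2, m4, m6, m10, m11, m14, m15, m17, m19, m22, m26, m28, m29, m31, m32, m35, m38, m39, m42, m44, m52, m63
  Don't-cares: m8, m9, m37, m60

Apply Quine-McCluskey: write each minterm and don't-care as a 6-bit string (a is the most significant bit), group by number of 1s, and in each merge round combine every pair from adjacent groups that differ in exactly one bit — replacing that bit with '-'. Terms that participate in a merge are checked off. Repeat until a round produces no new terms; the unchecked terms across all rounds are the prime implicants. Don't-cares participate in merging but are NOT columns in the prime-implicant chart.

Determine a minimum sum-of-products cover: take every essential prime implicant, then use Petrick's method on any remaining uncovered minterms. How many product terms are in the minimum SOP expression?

Round 0: 000001✓ 000010✓ 000100✓ 000110✓ 001000✓ 001001✓ 001010✓ 001011✓ 001110✓ 001111✓ 010001✓ 010011✓ 010110✓ 011010✓ 011100✓ 011101✓ 011111✓ 100000 100011✓ 100101✓ 100110✓ 100111✓ 101010✓ 101100✓ 110100✓ 111100✓ 111111✓
Round 1: -00110 -01010 -11100 -11111 0-0001 0-0110 0-1010 0-1111 00-001 00-010✓ 00-110✓ 000-10✓ 0001-0 001-10✓ 001-11✓ 0010-0✓ 0010-1✓ 00100-✓ 00101-✓ 00111-✓ 0100-1 0111-1 01110- 1-1100 100-11 1001-1 10011- 11-100
Round 2: 00--10 001-1- 0010--
PIs = {-00110, -01010, -11100, -11111, 0-0001, 0-0110, 0-1010, 0-1111, 00--10, 00-001, 0001-0, 001-1-, 0010--, 0100-1, 0111-1, 01110-, 1-1100, 100-11, 100000, 1001-1, 10011-, 11-100}
Coverage chart:
  m1: 0-0001,00-001
  m2: 00--10 ←essential
  m4: 0001-0 ←essential
  m6: -00110,0-0110,00--10,0001-0
  m10: -01010,0-1010,00--10,001-1-,0010--
  m11: 001-1-,0010--
  m14: 00--10,001-1-
  m15: 0-1111,001-1-
  m17: 0-0001,0100-1
  m19: 0100-1 ←essential
  m22: 0-0110 ←essential
  m26: 0-1010 ←essential
  m28: -11100,01110-
  m29: 0111-1,01110-
  m31: -11111,0-1111,0111-1
  m32: 100000 ←essential
  m35: 100-11 ←essential
  m38: -00110,10011-
  m39: 100-11,1001-1,10011-
  m42: -01010 ←essential
  m44: 1-1100 ←essential
  m52: 11-100 ←essential
  m63: -11111 ←essential
Essential: -01010, -11111, 0-0110, 0-1010, 00--10, 0001-0, 0100-1, 1-1100, 100-11, 100000, 11-100
Petrick residual → -00110, 0-0001, 001-1-, 01110-
Min cover (15 terms): b'c'def' + b'cd'ef' + bcdef + a'c'd'e'f + a'c'def' + a'cd'ef' + a'b'ef' + a'b'c'df' + a'b'ce + a'bc'd'f + a'bcde' + acde'f' + ab'c'ef + ab'c'd'e'f' + abde'f'

15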